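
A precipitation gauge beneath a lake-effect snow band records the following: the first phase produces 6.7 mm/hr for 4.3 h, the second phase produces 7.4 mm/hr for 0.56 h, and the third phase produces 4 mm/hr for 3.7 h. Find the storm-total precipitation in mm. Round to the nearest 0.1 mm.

total ≈ 47.8 mm

Total = Σ Rᵢ Δtᵢ = 6.7 × 4.3 + 7.4 × 0.56 + 4 × 3.7
      = 28.81 + 4.144 + 14.8 = 47.8 mm.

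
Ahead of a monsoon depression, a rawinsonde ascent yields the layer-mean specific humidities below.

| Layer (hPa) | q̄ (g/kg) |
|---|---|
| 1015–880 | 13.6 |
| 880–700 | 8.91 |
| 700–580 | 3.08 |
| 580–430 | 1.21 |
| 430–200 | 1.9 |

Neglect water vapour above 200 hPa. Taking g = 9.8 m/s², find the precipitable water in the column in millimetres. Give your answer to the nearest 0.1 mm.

Precipitable water is the column-integrated vapour mass per unit area: PW = (1/g) Σ q̄ Δp, with q in kg/kg and Δp in Pa (1 kg/m² of water = 1 mm).
Layer 1015–880 hPa: Δp = 135 hPa = 13500 Pa, q̄ = 0.0136 kg/kg → 0.0136 × 13500 / 9.8 = 18.73 mm
Layer 880–700 hPa: Δp = 180 hPa = 18000 Pa, q̄ = 0.00891 kg/kg → 0.00891 × 18000 / 9.8 = 16.37 mm
Layer 700–580 hPa: Δp = 120 hPa = 12000 Pa, q̄ = 0.00308 kg/kg → 0.00308 × 12000 / 9.8 = 3.77 mm
Layer 580–430 hPa: Δp = 150 hPa = 15000 Pa, q̄ = 0.00121 kg/kg → 0.00121 × 15000 / 9.8 = 1.85 mm
Layer 430–200 hPa: Δp = 230 hPa = 23000 Pa, q̄ = 0.0019 kg/kg → 0.0019 × 23000 / 9.8 = 4.46 mm
PW = 18.73 + 16.37 + 3.77 + 1.85 + 4.46 = 45.18 ≈ 45.2 mm.

PW ≈ 45.2 mm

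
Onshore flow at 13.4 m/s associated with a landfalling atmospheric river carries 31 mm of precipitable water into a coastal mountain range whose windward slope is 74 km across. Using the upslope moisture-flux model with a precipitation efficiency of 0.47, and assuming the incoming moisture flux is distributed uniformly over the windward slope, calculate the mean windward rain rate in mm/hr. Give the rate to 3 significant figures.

Incoming column moisture flux per unit ridge length: F = V × PW = 13.4 × 31 = 415.4 mm·m/s.
Spread over the 74 km slope with efficiency ε = 0.47: R = ε·F/W = 0.47 × 415.4 / 74000 m = 2.638e-03 mm/s.
R = 2.638e-03 × 3600 = 9.50 mm/hr.

R ≈ 9.50 mm/hr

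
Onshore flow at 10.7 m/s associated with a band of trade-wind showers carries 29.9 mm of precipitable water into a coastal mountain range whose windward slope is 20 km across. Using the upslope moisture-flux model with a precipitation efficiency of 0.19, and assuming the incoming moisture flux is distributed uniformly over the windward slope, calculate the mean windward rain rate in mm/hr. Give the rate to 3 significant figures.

R ≈ 10.9 mm/hr

Incoming column moisture flux per unit ridge length: F = V × PW = 10.7 × 29.9 = 319.93 mm·m/s.
Spread over the 20 km slope with efficiency ε = 0.19: R = ε·F/W = 0.19 × 319.93 / 20000 m = 3.039e-03 mm/s.
R = 3.039e-03 × 3600 = 10.9 mm/hr.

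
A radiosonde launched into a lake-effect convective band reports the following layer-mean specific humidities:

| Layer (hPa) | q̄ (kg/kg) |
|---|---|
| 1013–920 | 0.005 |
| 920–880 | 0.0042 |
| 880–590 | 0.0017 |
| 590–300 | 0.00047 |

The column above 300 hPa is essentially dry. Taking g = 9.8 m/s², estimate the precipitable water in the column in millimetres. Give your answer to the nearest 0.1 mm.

Precipitable water is the column-integrated vapour mass per unit area: PW = (1/g) Σ q̄ Δp, with q in kg/kg and Δp in Pa (1 kg/m² of water = 1 mm).
Layer 1013–920 hPa: Δp = 93 hPa = 9300 Pa, q̄ = 0.005 kg/kg → 0.005 × 9300 / 9.8 = 4.74 mm
Layer 920–880 hPa: Δp = 40 hPa = 4000 Pa, q̄ = 0.0042 kg/kg → 0.0042 × 4000 / 9.8 = 1.71 mm
Layer 880–590 hPa: Δp = 290 hPa = 29000 Pa, q̄ = 0.0017 kg/kg → 0.0017 × 29000 / 9.8 = 5.03 mm
Layer 590–300 hPa: Δp = 290 hPa = 29000 Pa, q̄ = 0.00047 kg/kg → 0.00047 × 29000 / 9.8 = 1.39 mm
PW = 4.74 + 1.71 + 5.03 + 1.39 = 12.87 ≈ 12.9 mm.

PW ≈ 12.9 mm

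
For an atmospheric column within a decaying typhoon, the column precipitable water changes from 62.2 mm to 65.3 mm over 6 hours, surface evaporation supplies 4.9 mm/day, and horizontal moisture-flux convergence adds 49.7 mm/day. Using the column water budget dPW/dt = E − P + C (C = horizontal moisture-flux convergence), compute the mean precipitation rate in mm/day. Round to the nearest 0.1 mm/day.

dPW/dt = (65.3 − 62.2) mm / (6/24 day) = +12.400 mm/day.
P = E + C − dPW/dt = 4.9 + (49.7) − (+12.400) = 42.2 mm/day.

P ≈ 42.2 mm/day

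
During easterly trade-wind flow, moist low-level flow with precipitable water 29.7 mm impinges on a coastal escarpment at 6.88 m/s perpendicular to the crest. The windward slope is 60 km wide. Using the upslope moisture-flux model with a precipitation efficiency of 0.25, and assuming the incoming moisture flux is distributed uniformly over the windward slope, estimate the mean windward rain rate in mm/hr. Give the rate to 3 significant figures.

Incoming column moisture flux per unit ridge length: F = V × PW = 6.88 × 29.7 = 204.336 mm·m/s.
Spread over the 60 km slope with efficiency ε = 0.25: R = ε·F/W = 0.25 × 204.336 / 60000 m = 8.514e-04 mm/s.
R = 8.514e-04 × 3600 = 3.07 mm/hr.

R ≈ 3.07 mm/hr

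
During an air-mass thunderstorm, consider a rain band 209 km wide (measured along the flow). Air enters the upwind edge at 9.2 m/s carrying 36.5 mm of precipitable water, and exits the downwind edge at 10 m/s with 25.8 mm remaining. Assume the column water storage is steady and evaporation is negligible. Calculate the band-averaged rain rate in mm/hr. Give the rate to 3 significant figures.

Column moisture flux per unit crosswind length is F = V × PW.
Inflow: F_in = 9.2 × 36.5 = 335.8 mm·m/s
Outflow: F_out = 10 × 25.8 = 258 mm·m/s
Steady-state rate R = (F_in − F_out)/L = (335.8 − 258) / 209000 m = 3.722e-04 mm/s.
R = 3.722e-04 × 3600 = 1.34 mm/hr.

R ≈ 1.34 mm/hr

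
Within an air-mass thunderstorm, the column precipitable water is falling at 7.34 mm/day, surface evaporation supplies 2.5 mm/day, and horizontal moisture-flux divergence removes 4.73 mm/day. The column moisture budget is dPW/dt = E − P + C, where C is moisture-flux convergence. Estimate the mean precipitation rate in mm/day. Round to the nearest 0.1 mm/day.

P ≈ 5.1 mm/day

dPW/dt = -7.34 mm/day.
P = E + C − dPW/dt = 2.5 + (-4.73) − (-7.34) = 5.1 mm/day.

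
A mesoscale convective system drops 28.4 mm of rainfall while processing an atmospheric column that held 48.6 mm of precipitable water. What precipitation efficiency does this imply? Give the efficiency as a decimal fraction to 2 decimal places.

ε ≈ 0.58

ε = rainfall / PW = 28.4 / 48.6 = 0.58.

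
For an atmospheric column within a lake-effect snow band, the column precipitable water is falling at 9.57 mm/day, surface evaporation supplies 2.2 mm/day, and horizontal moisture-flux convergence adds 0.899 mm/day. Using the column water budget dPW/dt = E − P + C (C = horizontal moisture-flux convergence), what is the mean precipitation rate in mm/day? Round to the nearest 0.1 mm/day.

dPW/dt = -9.57 mm/day.
P = E + C − dPW/dt = 2.2 + (0.899) − (-9.57) = 12.7 mm/day.

P ≈ 12.7 mm/day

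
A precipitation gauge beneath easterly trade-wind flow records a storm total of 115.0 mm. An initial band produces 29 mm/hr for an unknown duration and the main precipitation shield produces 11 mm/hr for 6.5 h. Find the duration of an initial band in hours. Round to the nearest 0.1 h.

duration ≈ 1.5 h

Known phases: 11 × 6.5 = 71.5 mm.
Remaining depth = 115.0 − 71.5 = 43.5 mm.
Duration = 43.5 / 29 = 1.5 h.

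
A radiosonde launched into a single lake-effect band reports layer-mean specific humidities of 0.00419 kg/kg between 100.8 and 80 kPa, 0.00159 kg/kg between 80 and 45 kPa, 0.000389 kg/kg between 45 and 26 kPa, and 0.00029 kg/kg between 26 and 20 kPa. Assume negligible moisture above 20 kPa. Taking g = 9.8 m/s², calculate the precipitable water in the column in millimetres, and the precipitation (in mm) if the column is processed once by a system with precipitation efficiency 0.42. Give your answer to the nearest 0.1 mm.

PW ≈ 15.5 mm; precipitation ≈ 6.5 mm

Precipitable water is the column-integrated vapour mass per unit area: PW = (1/g) Σ q̄ Δp, with q in kg/kg and Δp in Pa (1 kg/m² of water = 1 mm).
Layer 100.8–80 kPa: Δp = 208 hPa = 20800 Pa, q̄ = 0.00419 kg/kg → 0.00419 × 20800 / 9.8 = 8.89 mm
Layer 80–45 kPa: Δp = 350 hPa = 35000 Pa, q̄ = 0.00159 kg/kg → 0.00159 × 35000 / 9.8 = 5.68 mm
Layer 45–26 kPa: Δp = 190 hPa = 19000 Pa, q̄ = 0.000389 kg/kg → 0.000389 × 19000 / 9.8 = 0.75 mm
Layer 26–20 kPa: Δp = 60 hPa = 6000 Pa, q̄ = 0.00029 kg/kg → 0.00029 × 6000 / 9.8 = 0.18 mm
PW = 8.89 + 5.68 + 0.75 + 0.18 = 15.50 ≈ 15.5 mm.
Precipitation = ε × PW = 0.42 × 15.5 = 6.5 mm.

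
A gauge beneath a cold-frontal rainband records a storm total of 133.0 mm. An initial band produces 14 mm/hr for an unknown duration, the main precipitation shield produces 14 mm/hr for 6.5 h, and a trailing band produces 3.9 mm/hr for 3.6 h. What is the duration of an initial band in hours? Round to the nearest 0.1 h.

Known phases: 14 × 6.5 + 3.9 × 3.6 = 91 + 14.04 = 105.04 mm.
Remaining depth = 133.0 − 105.04 = 27.96 mm.
Duration = 27.96 / 14 = 2.0 h.

duration ≈ 2.0 h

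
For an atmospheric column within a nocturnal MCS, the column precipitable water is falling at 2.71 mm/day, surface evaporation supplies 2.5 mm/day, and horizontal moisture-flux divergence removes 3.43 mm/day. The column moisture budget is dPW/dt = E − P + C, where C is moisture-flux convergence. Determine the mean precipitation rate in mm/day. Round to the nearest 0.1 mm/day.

P ≈ 1.8 mm/day

dPW/dt = -2.71 mm/day.
P = E + C − dPW/dt = 2.5 + (-3.43) − (-2.71) = 1.8 mm/day.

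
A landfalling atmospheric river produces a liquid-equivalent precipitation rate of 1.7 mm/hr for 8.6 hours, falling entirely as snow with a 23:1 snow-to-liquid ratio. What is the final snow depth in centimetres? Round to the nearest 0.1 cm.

snow depth ≈ 33.6 cm

Liquid-equivalent depth = 1.7 × 8.6 = 14.62 mm.
Snow depth = 14.62 mm × 23 = 336.26 mm = 33.6 cm.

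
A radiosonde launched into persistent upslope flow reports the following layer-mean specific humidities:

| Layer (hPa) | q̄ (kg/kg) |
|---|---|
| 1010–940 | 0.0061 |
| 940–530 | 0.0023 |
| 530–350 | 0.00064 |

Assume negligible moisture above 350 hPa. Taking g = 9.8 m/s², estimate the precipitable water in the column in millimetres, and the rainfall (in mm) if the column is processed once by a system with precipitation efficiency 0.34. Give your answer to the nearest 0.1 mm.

Precipitable water is the column-integrated vapour mass per unit area: PW = (1/g) Σ q̄ Δp, with q in kg/kg and Δp in Pa (1 kg/m² of water = 1 mm).
Layer 1010–940 hPa: Δp = 70 hPa = 7000 Pa, q̄ = 0.0061 kg/kg → 0.0061 × 7000 / 9.8 = 4.36 mm
Layer 940–530 hPa: Δp = 410 hPa = 41000 Pa, q̄ = 0.0023 kg/kg → 0.0023 × 41000 / 9.8 = 9.62 mm
Layer 530–350 hPa: Δp = 180 hPa = 18000 Pa, q̄ = 0.00064 kg/kg → 0.00064 × 18000 / 9.8 = 1.18 mm
PW = 4.36 + 9.62 + 1.18 = 15.16 ≈ 15.2 mm.
Rainfall = ε × PW = 0.34 × 15.2 = 5.2 mm.

PW ≈ 15.2 mm; rainfall ≈ 5.2 mm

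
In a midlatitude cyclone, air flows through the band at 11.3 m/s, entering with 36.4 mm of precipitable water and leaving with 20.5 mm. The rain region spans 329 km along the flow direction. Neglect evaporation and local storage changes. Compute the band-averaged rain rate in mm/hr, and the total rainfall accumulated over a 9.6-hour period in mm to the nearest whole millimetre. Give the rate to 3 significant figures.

Column moisture flux per unit crosswind length is F = V × PW.
Inflow: F_in = 11.3 × 36.4 = 411.32 mm·m/s
Outflow: F_out = 11.3 × 20.5 = 231.65 mm·m/s
Steady-state rate R = (F_in − F_out)/L = (411.32 − 231.65) / 329000 m = 5.461e-04 mm/s.
R = 5.461e-04 × 3600 = 1.97 mm/hr.
Over 9.6 h: total = 1.97 × 9.6 = 18.912 ≈ 19 mm.

R ≈ 1.97 mm/hr; total ≈ 19 mm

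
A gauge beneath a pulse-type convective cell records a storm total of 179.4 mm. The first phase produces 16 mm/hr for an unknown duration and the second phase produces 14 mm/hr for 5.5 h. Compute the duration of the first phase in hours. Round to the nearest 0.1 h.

Known phases: 14 × 5.5 = 77 mm.
Remaining depth = 179.4 − 77 = 102.4 mm.
Duration = 102.4 / 16 = 6.4 h.

duration ≈ 6.4 h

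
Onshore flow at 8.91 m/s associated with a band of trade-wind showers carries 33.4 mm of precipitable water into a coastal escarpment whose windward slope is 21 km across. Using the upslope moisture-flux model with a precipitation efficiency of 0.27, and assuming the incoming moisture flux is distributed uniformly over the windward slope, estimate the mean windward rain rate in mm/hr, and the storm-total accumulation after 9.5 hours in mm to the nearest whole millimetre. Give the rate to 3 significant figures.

R ≈ 13.8 mm/hr; total ≈ 131 mm

Incoming column moisture flux per unit ridge length: F = V × PW = 8.91 × 33.4 = 297.594 mm·m/s.
Spread over the 21 km slope with efficiency ε = 0.27: R = ε·F/W = 0.27 × 297.594 / 21000 m = 3.826e-03 mm/s.
R = 3.826e-03 × 3600 = 13.8 mm/hr.
Over 9.5 h: total = 13.8 × 9.5 = 131.1 ≈ 131 mm.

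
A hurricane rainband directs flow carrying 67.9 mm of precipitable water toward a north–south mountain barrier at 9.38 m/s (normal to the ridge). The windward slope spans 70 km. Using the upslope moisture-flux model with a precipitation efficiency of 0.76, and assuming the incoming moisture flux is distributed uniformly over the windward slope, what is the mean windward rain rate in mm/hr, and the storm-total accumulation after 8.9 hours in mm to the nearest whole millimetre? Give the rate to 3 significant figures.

R ≈ 24.9 mm/hr; total ≈ 222 mm

Incoming column moisture flux per unit ridge length: F = V × PW = 9.38 × 67.9 = 636.902 mm·m/s.
Spread over the 70 km slope with efficiency ε = 0.76: R = ε·F/W = 0.76 × 636.902 / 70000 m = 6.915e-03 mm/s.
R = 6.915e-03 × 3600 = 24.9 mm/hr.
Over 8.9 h: total = 24.9 × 8.9 = 221.61 ≈ 222 mm.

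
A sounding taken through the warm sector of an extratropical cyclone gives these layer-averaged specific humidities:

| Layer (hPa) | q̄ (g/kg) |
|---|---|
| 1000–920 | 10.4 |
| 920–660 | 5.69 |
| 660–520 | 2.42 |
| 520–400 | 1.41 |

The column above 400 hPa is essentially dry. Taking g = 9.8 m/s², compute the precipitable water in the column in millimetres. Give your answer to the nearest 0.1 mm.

PW ≈ 28.8 mm

Precipitable water is the column-integrated vapour mass per unit area: PW = (1/g) Σ q̄ Δp, with q in kg/kg and Δp in Pa (1 kg/m² of water = 1 mm).
Layer 1000–920 hPa: Δp = 80 hPa = 8000 Pa, q̄ = 0.0104 kg/kg → 0.0104 × 8000 / 9.8 = 8.49 mm
Layer 920–660 hPa: Δp = 260 hPa = 26000 Pa, q̄ = 0.00569 kg/kg → 0.00569 × 26000 / 9.8 = 15.10 mm
Layer 660–520 hPa: Δp = 140 hPa = 14000 Pa, q̄ = 0.00242 kg/kg → 0.00242 × 14000 / 9.8 = 3.46 mm
Layer 520–400 hPa: Δp = 120 hPa = 12000 Pa, q̄ = 0.00141 kg/kg → 0.00141 × 12000 / 9.8 = 1.73 mm
PW = 8.49 + 15.10 + 3.46 + 1.73 = 28.78 ≈ 28.8 mm.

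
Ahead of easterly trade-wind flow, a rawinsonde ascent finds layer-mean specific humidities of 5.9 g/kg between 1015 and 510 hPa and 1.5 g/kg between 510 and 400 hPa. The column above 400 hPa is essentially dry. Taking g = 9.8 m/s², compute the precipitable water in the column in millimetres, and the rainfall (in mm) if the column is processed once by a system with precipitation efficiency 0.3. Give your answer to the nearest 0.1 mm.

Precipitable water is the column-integrated vapour mass per unit area: PW = (1/g) Σ q̄ Δp, with q in kg/kg and Δp in Pa (1 kg/m² of water = 1 mm).
Layer 1015–510 hPa: Δp = 505 hPa = 50500 Pa, q̄ = 0.0059 kg/kg → 0.0059 × 50500 / 9.8 = 30.40 mm
Layer 510–400 hPa: Δp = 110 hPa = 11000 Pa, q̄ = 0.0015 kg/kg → 0.0015 × 11000 / 9.8 = 1.68 mm
PW = 30.40 + 1.68 = 32.08 ≈ 32.1 mm.
Rainfall = ε × PW = 0.3 × 32.1 = 9.6 mm.

PW ≈ 32.1 mm; rainfall ≈ 9.6 mm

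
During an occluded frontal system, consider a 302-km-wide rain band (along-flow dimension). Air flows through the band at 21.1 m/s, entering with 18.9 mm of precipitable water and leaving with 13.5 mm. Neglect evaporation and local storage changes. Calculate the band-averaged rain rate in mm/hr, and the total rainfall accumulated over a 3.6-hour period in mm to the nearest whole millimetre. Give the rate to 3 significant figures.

Column moisture flux per unit crosswind length is F = V × PW.
Inflow: F_in = 21.1 × 18.9 = 398.79 mm·m/s
Outflow: F_out = 21.1 × 13.5 = 284.85 mm·m/s
Steady-state rate R = (F_in − F_out)/L = (398.79 − 284.85) / 302000 m = 3.773e-04 mm/s.
R = 3.773e-04 × 3600 = 1.36 mm/hr.
Over 3.6 h: total = 1.36 × 3.6 = 4.896 ≈ 5 mm.

R ≈ 1.36 mm/hr; total ≈ 5 mm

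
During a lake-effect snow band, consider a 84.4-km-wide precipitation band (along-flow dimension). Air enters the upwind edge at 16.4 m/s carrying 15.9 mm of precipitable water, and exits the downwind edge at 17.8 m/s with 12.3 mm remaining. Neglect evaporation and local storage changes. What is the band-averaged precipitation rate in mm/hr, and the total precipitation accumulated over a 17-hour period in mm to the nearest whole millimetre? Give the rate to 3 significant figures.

Column moisture flux per unit crosswind length is F = V × PW.
Inflow: F_in = 16.4 × 15.9 = 260.76 mm·m/s
Outflow: F_out = 17.8 × 12.3 = 218.94 mm·m/s
Steady-state rate R = (F_in − F_out)/L = (260.76 − 218.94) / 84400 m = 4.955e-04 mm/s.
R = 4.955e-04 × 3600 = 1.78 mm/hr.
Over 17 h: total = 1.78 × 17 = 30.26 ≈ 30 mm.

R ≈ 1.78 mm/hr; total ≈ 30 mm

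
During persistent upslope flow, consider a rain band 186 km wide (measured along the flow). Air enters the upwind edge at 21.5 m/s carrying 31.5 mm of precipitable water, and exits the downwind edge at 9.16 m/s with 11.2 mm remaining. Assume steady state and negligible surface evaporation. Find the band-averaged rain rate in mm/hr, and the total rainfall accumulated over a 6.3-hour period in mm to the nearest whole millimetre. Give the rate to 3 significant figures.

Column moisture flux per unit crosswind length is F = V × PW.
Inflow: F_in = 21.5 × 31.5 = 677.25 mm·m/s
Outflow: F_out = 9.16 × 11.2 = 102.592 mm·m/s
Steady-state rate R = (F_in − F_out)/L = (677.25 − 102.592) / 186000 m = 3.090e-03 mm/s.
R = 3.090e-03 × 3600 = 11.1 mm/hr.
Over 6.3 h: total = 11.1 × 6.3 = 69.93 ≈ 70 mm.

R ≈ 11.1 mm/hr; total ≈ 70 mm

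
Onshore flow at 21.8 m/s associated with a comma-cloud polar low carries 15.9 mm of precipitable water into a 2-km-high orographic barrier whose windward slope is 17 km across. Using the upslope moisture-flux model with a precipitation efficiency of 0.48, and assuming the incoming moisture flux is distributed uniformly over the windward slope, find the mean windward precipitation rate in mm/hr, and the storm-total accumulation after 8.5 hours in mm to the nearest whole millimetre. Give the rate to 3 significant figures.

R ≈ 35.2 mm/hr; total ≈ 299 mm

Incoming column moisture flux per unit ridge length: F = V × PW = 21.8 × 15.9 = 346.62 mm·m/s.
Spread over the 17 km slope with efficiency ε = 0.48: R = ε·F/W = 0.48 × 346.62 / 17000 m = 9.787e-03 mm/s.
R = 9.787e-03 × 3600 = 35.2 mm/hr.
Over 8.5 h: total = 35.2 × 8.5 = 299.2 ≈ 299 mm.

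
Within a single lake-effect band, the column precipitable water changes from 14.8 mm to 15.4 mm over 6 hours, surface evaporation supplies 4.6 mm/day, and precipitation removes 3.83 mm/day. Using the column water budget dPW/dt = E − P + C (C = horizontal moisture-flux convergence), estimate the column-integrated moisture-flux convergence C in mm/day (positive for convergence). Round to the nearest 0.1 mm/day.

C ≈ 1.6 mm/day

dPW/dt = (15.4 − 14.8) mm / (6/24 day) = +2.400 mm/day.
C = dPW/dt − E + P = (+2.400) − 4.6 + 3.83 = 1.6 mm/day.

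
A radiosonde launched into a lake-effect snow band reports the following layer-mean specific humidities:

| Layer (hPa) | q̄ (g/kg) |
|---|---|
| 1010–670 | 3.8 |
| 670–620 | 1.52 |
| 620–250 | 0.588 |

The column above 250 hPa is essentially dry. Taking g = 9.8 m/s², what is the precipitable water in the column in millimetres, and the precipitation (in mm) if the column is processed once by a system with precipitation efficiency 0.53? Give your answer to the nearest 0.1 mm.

Precipitable water is the column-integrated vapour mass per unit area: PW = (1/g) Σ q̄ Δp, with q in kg/kg and Δp in Pa (1 kg/m² of water = 1 mm).
Layer 1010–670 hPa: Δp = 340 hPa = 34000 Pa, q̄ = 0.0038 kg/kg → 0.0038 × 34000 / 9.8 = 13.18 mm
Layer 670–620 hPa: Δp = 50 hPa = 5000 Pa, q̄ = 0.00152 kg/kg → 0.00152 × 5000 / 9.8 = 0.78 mm
Layer 620–250 hPa: Δp = 370 hPa = 37000 Pa, q̄ = 0.000588 kg/kg → 0.000588 × 37000 / 9.8 = 2.22 mm
PW = 13.18 + 0.78 + 2.22 = 16.18 ≈ 16.2 mm.
Precipitation = ε × PW = 0.53 × 16.2 = 8.6 mm.

PW ≈ 16.2 mm; precipitation ≈ 8.6 mm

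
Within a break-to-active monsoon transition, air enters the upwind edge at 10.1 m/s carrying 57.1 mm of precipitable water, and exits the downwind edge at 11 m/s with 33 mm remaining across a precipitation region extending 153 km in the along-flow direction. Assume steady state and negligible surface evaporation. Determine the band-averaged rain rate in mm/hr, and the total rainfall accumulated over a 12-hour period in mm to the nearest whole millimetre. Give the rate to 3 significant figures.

R ≈ 5.03 mm/hr; total ≈ 60 mm

Column moisture flux per unit crosswind length is F = V × PW.
Inflow: F_in = 10.1 × 57.1 = 576.71 mm·m/s
Outflow: F_out = 11 × 33 = 363 mm·m/s
Steady-state rate R = (F_in − F_out)/L = (576.71 − 363) / 153000 m = 1.397e-03 mm/s.
R = 1.397e-03 × 3600 = 5.03 mm/hr.
Over 12 h: total = 5.03 × 12 = 60.36 ≈ 60 mm.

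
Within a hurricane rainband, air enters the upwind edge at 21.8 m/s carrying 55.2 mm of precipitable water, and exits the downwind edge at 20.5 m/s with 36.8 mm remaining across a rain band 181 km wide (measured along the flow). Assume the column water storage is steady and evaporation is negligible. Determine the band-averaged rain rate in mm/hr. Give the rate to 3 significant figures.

Column moisture flux per unit crosswind length is F = V × PW.
Inflow: F_in = 21.8 × 55.2 = 1203.36 mm·m/s
Outflow: F_out = 20.5 × 36.8 = 754.4 mm·m/s
Steady-state rate R = (F_in − F_out)/L = (1203.36 − 754.4) / 181000 m = 2.480e-03 mm/s.
R = 2.480e-03 × 3600 = 8.93 mm/hr.

R ≈ 8.93 mm/hr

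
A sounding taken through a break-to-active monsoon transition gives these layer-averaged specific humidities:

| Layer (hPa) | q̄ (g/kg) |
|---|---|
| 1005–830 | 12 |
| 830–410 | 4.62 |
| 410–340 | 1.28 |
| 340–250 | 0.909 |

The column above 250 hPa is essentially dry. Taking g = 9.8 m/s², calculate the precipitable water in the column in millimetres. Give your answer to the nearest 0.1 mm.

Precipitable water is the column-integrated vapour mass per unit area: PW = (1/g) Σ q̄ Δp, with q in kg/kg and Δp in Pa (1 kg/m² of water = 1 mm).
Layer 1005–830 hPa: Δp = 175 hPa = 17500 Pa, q̄ = 0.012 kg/kg → 0.012 × 17500 / 9.8 = 21.43 mm
Layer 830–410 hPa: Δp = 420 hPa = 42000 Pa, q̄ = 0.00462 kg/kg → 0.00462 × 42000 / 9.8 = 19.80 mm
Layer 410–340 hPa: Δp = 70 hPa = 7000 Pa, q̄ = 0.00128 kg/kg → 0.00128 × 7000 / 9.8 = 0.91 mm
Layer 340–250 hPa: Δp = 90 hPa = 9000 Pa, q̄ = 0.000909 kg/kg → 0.000909 × 9000 / 9.8 = 0.83 mm
PW = 21.43 + 19.80 + 0.91 + 0.83 = 42.97 ≈ 43.0 mm.

PW ≈ 43.0 mm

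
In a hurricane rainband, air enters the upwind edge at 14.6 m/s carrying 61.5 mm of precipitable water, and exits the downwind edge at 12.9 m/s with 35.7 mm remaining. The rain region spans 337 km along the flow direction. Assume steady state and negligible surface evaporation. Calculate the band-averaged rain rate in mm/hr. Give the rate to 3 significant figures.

R ≈ 4.67 mm/hr

Column moisture flux per unit crosswind length is F = V × PW.
Inflow: F_in = 14.6 × 61.5 = 897.9 mm·m/s
Outflow: F_out = 12.9 × 35.7 = 460.53 mm·m/s
Steady-state rate R = (F_in − F_out)/L = (897.9 − 460.53) / 337000 m = 1.298e-03 mm/s.
R = 1.298e-03 × 3600 = 4.67 mm/hr.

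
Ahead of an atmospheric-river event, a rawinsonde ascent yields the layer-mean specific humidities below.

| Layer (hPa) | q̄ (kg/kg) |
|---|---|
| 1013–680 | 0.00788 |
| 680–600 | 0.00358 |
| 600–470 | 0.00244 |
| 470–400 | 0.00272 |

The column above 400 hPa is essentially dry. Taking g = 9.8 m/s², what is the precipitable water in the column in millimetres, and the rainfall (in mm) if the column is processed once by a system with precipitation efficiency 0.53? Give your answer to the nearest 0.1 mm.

PW ≈ 34.9 mm; rainfall ≈ 18.5 mm

Precipitable water is the column-integrated vapour mass per unit area: PW = (1/g) Σ q̄ Δp, with q in kg/kg and Δp in Pa (1 kg/m² of water = 1 mm).
Layer 1013–680 hPa: Δp = 333 hPa = 33300 Pa, q̄ = 0.00788 kg/kg → 0.00788 × 33300 / 9.8 = 26.78 mm
Layer 680–600 hPa: Δp = 80 hPa = 8000 Pa, q̄ = 0.00358 kg/kg → 0.00358 × 8000 / 9.8 = 2.92 mm
Layer 600–470 hPa: Δp = 130 hPa = 13000 Pa, q̄ = 0.00244 kg/kg → 0.00244 × 13000 / 9.8 = 3.24 mm
Layer 470–400 hPa: Δp = 70 hPa = 7000 Pa, q̄ = 0.00272 kg/kg → 0.00272 × 7000 / 9.8 = 1.94 mm
PW = 26.78 + 2.92 + 3.24 + 1.94 = 34.88 ≈ 34.9 mm.
Rainfall = ε × PW = 0.53 × 34.9 = 18.5 mm.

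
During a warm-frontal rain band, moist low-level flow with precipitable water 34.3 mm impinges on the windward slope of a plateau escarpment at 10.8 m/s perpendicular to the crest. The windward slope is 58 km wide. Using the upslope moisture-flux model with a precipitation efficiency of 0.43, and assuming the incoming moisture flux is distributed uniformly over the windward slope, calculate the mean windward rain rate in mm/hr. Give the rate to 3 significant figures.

R ≈ 9.89 mm/hr

Incoming column moisture flux per unit ridge length: F = V × PW = 10.8 × 34.3 = 370.44 mm·m/s.
Spread over the 58 km slope with efficiency ε = 0.43: R = ε·F/W = 0.43 × 370.44 / 58000 m = 2.746e-03 mm/s.
R = 2.746e-03 × 3600 = 9.89 mm/hr.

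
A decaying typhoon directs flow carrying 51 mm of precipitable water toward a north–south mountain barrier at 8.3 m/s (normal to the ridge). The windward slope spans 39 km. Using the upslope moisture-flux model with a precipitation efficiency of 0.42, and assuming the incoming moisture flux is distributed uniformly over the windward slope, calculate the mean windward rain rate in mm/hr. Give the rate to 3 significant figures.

Incoming column moisture flux per unit ridge length: F = V × PW = 8.3 × 51 = 423.3 mm·m/s.
Spread over the 39 km slope with efficiency ε = 0.42: R = ε·F/W = 0.42 × 423.3 / 39000 m = 4.559e-03 mm/s.
R = 4.559e-03 × 3600 = 16.4 mm/hr.

R ≈ 16.4 mm/hr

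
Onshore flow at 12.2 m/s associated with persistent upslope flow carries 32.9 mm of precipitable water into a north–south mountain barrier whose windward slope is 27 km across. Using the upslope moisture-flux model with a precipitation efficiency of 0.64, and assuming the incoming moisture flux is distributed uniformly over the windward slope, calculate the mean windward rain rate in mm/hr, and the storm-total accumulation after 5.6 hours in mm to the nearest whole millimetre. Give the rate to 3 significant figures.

Incoming column moisture flux per unit ridge length: F = V × PW = 12.2 × 32.9 = 401.38 mm·m/s.
Spread over the 27 km slope with efficiency ε = 0.64: R = ε·F/W = 0.64 × 401.38 / 27000 m = 9.514e-03 mm/s.
R = 9.514e-03 × 3600 = 34.3 mm/hr.
Over 5.6 h: total = 34.3 × 5.6 = 192.08 ≈ 192 mm.

R ≈ 34.3 mm/hr; total ≈ 192 mm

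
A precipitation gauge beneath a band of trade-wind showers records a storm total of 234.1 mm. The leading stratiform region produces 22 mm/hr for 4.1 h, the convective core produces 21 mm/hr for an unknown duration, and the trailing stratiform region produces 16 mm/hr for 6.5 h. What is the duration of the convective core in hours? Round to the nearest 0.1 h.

duration ≈ 1.9 h

Known phases: 22 × 4.1 + 16 × 6.5 = 90.2 + 104 = 194.2 mm.
Remaining depth = 234.1 − 194.2 = 39.9 mm.
Duration = 39.9 / 21 = 1.9 h.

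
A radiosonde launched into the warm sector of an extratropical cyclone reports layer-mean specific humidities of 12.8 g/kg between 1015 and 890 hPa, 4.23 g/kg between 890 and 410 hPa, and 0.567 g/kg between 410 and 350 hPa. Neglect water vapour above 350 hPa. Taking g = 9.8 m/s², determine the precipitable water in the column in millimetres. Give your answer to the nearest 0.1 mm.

Precipitable water is the column-integrated vapour mass per unit area: PW = (1/g) Σ q̄ Δp, with q in kg/kg and Δp in Pa (1 kg/m² of water = 1 mm).
Layer 1015–890 hPa: Δp = 125 hPa = 12500 Pa, q̄ = 0.0128 kg/kg → 0.0128 × 12500 / 9.8 = 16.33 mm
Layer 890–410 hPa: Δp = 480 hPa = 48000 Pa, q̄ = 0.00423 kg/kg → 0.00423 × 48000 / 9.8 = 20.72 mm
Layer 410–350 hPa: Δp = 60 hPa = 6000 Pa, q̄ = 0.000567 kg/kg → 0.000567 × 6000 / 9.8 = 0.35 mm
PW = 16.33 + 20.72 + 0.35 = 37.40 ≈ 37.4 mm.

PW ≈ 37.4 mm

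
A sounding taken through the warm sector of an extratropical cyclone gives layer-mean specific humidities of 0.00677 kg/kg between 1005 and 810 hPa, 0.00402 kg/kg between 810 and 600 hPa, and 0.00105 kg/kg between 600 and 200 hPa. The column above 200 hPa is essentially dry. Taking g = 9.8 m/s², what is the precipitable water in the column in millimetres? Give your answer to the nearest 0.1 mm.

Precipitable water is the column-integrated vapour mass per unit area: PW = (1/g) Σ q̄ Δp, with q in kg/kg and Δp in Pa (1 kg/m² of water = 1 mm).
Layer 1005–810 hPa: Δp = 195 hPa = 19500 Pa, q̄ = 0.00677 kg/kg → 0.00677 × 19500 / 9.8 = 13.47 mm
Layer 810–600 hPa: Δp = 210 hPa = 21000 Pa, q̄ = 0.00402 kg/kg → 0.00402 × 21000 / 9.8 = 8.61 mm
Layer 600–200 hPa: Δp = 400 hPa = 40000 Pa, q̄ = 0.00105 kg/kg → 0.00105 × 40000 / 9.8 = 4.29 mm
PW = 13.47 + 8.61 + 4.29 = 26.37 ≈ 26.4 mm.

PW ≈ 26.4 mm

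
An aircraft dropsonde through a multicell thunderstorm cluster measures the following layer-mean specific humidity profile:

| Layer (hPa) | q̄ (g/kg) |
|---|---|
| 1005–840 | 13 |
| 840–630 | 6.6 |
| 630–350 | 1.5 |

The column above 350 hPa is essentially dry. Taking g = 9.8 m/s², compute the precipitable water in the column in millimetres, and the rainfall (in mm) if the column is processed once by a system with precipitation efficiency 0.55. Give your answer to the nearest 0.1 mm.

Precipitable water is the column-integrated vapour mass per unit area: PW = (1/g) Σ q̄ Δp, with q in kg/kg and Δp in Pa (1 kg/m² of water = 1 mm).
Layer 1005–840 hPa: Δp = 165 hPa = 16500 Pa, q̄ = 0.013 kg/kg → 0.013 × 16500 / 9.8 = 21.89 mm
Layer 840–630 hPa: Δp = 210 hPa = 21000 Pa, q̄ = 0.0066 kg/kg → 0.0066 × 21000 / 9.8 = 14.14 mm
Layer 630–350 hPa: Δp = 280 hPa = 28000 Pa, q̄ = 0.0015 kg/kg → 0.0015 × 28000 / 9.8 = 4.29 mm
PW = 21.89 + 14.14 + 4.29 = 40.32 ≈ 40.3 mm.
Rainfall = ε × PW = 0.55 × 40.3 = 22.2 mm.

PW ≈ 40.3 mm; rainfall ≈ 22.2 mm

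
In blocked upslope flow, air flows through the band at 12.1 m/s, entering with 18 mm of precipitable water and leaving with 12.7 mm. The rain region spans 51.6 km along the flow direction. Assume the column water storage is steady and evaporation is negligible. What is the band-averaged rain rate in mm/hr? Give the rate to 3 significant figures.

Column moisture flux per unit crosswind length is F = V × PW.
Inflow: F_in = 12.1 × 18 = 217.8 mm·m/s
Outflow: F_out = 12.1 × 12.7 = 153.67 mm·m/s
Steady-state rate R = (F_in − F_out)/L = (217.8 − 153.67) / 51600 m = 1.243e-03 mm/s.
R = 1.243e-03 × 3600 = 4.47 mm/hr.

R ≈ 4.47 mm/hr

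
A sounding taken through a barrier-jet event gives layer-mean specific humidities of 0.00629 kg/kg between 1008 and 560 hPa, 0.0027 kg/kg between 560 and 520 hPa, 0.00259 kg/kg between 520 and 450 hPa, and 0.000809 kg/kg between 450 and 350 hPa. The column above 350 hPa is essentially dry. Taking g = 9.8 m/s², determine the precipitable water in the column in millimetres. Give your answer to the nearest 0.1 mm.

PW ≈ 32.5 mm

Precipitable water is the column-integrated vapour mass per unit area: PW = (1/g) Σ q̄ Δp, with q in kg/kg and Δp in Pa (1 kg/m² of water = 1 mm).
Layer 1008–560 hPa: Δp = 448 hPa = 44800 Pa, q̄ = 0.00629 kg/kg → 0.00629 × 44800 / 9.8 = 28.75 mm
Layer 560–520 hPa: Δp = 40 hPa = 4000 Pa, q̄ = 0.0027 kg/kg → 0.0027 × 4000 / 9.8 = 1.10 mm
Layer 520–450 hPa: Δp = 70 hPa = 7000 Pa, q̄ = 0.00259 kg/kg → 0.00259 × 7000 / 9.8 = 1.85 mm
Layer 450–350 hPa: Δp = 100 hPa = 10000 Pa, q̄ = 0.000809 kg/kg → 0.000809 × 10000 / 9.8 = 0.83 mm
PW = 28.75 + 1.10 + 1.85 + 0.83 = 32.53 ≈ 32.5 mm.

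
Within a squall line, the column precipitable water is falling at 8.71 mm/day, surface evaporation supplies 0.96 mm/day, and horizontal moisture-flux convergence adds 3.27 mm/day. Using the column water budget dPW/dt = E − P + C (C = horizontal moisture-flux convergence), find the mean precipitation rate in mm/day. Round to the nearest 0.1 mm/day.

dPW/dt = -8.71 mm/day.
P = E + C − dPW/dt = 0.96 + (3.27) − (-8.71) = 12.9 mm/day.

P ≈ 12.9 mm/day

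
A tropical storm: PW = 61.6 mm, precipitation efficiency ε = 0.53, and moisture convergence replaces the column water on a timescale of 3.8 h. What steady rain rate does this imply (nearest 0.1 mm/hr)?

Each overturning extracts ε × PW = 0.53 × 61.6 = 32.648 mm.
Rate = ε·PW / τ = 32.648 / 3.8 h = 8.6 mm/hr.

R ≈ 8.6 mm/hr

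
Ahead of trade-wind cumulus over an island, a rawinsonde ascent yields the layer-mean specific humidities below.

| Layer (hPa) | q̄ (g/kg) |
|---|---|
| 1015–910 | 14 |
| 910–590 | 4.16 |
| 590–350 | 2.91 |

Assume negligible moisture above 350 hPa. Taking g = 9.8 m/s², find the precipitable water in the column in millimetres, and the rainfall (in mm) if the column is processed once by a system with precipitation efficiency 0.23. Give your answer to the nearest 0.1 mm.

PW ≈ 35.7 mm; rainfall ≈ 8.2 mm

Precipitable water is the column-integrated vapour mass per unit area: PW = (1/g) Σ q̄ Δp, with q in kg/kg and Δp in Pa (1 kg/m² of water = 1 mm).
Layer 1015–910 hPa: Δp = 105 hPa = 10500 Pa, q̄ = 0.014 kg/kg → 0.014 × 10500 / 9.8 = 15.00 mm
Layer 910–590 hPa: Δp = 320 hPa = 32000 Pa, q̄ = 0.00416 kg/kg → 0.00416 × 32000 / 9.8 = 13.58 mm
Layer 590–350 hPa: Δp = 240 hPa = 24000 Pa, q̄ = 0.00291 kg/kg → 0.00291 × 24000 / 9.8 = 7.13 mm
PW = 15.00 + 13.58 + 7.13 = 35.71 ≈ 35.7 mm.
Rainfall = ε × PW = 0.23 × 35.7 = 8.2 mm.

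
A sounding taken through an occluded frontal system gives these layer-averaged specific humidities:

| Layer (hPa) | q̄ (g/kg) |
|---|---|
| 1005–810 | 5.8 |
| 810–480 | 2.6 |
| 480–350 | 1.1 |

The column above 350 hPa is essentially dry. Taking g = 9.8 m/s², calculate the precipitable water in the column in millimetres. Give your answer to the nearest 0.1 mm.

PW ≈ 21.8 mm

Precipitable water is the column-integrated vapour mass per unit area: PW = (1/g) Σ q̄ Δp, with q in kg/kg and Δp in Pa (1 kg/m² of water = 1 mm).
Layer 1005–810 hPa: Δp = 195 hPa = 19500 Pa, q̄ = 0.0058 kg/kg → 0.0058 × 19500 / 9.8 = 11.54 mm
Layer 810–480 hPa: Δp = 330 hPa = 33000 Pa, q̄ = 0.0026 kg/kg → 0.0026 × 33000 / 9.8 = 8.76 mm
Layer 480–350 hPa: Δp = 130 hPa = 13000 Pa, q̄ = 0.0011 kg/kg → 0.0011 × 13000 / 9.8 = 1.46 mm
PW = 11.54 + 8.76 + 1.46 = 21.76 ≈ 21.8 mm.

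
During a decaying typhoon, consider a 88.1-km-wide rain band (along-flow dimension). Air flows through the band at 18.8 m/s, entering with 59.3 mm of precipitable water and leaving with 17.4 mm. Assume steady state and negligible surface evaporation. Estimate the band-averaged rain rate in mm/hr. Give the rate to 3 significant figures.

Column moisture flux per unit crosswind length is F = V × PW.
Inflow: F_in = 18.8 × 59.3 = 1114.84 mm·m/s
Outflow: F_out = 18.8 × 17.4 = 327.12 mm·m/s
Steady-state rate R = (F_in − F_out)/L = (1114.84 − 327.12) / 88100 m = 8.941e-03 mm/s.
R = 8.941e-03 × 3600 = 32.2 mm/hr.

R ≈ 32.2 mm/hr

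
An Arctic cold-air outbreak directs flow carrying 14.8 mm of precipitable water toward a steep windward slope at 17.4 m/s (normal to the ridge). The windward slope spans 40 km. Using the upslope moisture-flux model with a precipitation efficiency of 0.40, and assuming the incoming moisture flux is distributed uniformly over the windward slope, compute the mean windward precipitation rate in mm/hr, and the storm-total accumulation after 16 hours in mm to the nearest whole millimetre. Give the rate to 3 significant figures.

Incoming column moisture flux per unit ridge length: F = V × PW = 17.4 × 14.8 = 257.52 mm·m/s.
Spread over the 40 km slope with efficiency ε = 0.40: R = ε·F/W = 0.40 × 257.52 / 40000 m = 2.575e-03 mm/s.
R = 2.575e-03 × 3600 = 9.27 mm/hr.
Over 16 h: total = 9.27 × 16 = 148.32 ≈ 148 mm.

R ≈ 9.27 mm/hr; total ≈ 148 mm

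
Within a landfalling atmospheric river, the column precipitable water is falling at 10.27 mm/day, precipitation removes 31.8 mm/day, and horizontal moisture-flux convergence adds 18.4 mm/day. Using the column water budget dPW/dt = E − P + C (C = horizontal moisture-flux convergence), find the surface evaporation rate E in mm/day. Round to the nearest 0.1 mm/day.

dPW/dt = -10.27 mm/day.
E = dPW/dt + P − C = (-10.27) + 31.8 − (18.4) = 3.1 mm/day.

E ≈ 3.1 mm/day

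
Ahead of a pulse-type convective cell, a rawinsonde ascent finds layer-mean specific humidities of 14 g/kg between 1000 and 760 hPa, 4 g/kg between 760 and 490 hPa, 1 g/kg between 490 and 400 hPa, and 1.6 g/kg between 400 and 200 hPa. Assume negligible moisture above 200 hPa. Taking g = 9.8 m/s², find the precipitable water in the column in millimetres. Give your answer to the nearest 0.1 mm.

Precipitable water is the column-integrated vapour mass per unit area: PW = (1/g) Σ q̄ Δp, with q in kg/kg and Δp in Pa (1 kg/m² of water = 1 mm).
Layer 1000–760 hPa: Δp = 240 hPa = 24000 Pa, q̄ = 0.014 kg/kg → 0.014 × 24000 / 9.8 = 34.29 mm
Layer 760–490 hPa: Δp = 270 hPa = 27000 Pa, q̄ = 0.004 kg/kg → 0.004 × 27000 / 9.8 = 11.02 mm
Layer 490–400 hPa: Δp = 90 hPa = 9000 Pa, q̄ = 0.001 kg/kg → 0.001 × 9000 / 9.8 = 0.92 mm
Layer 400–200 hPa: Δp = 200 hPa = 20000 Pa, q̄ = 0.0016 kg/kg → 0.0016 × 20000 / 9.8 = 3.27 mm
PW = 34.29 + 11.02 + 0.92 + 3.27 = 49.50 ≈ 49.5 mm.

PW ≈ 49.5 mm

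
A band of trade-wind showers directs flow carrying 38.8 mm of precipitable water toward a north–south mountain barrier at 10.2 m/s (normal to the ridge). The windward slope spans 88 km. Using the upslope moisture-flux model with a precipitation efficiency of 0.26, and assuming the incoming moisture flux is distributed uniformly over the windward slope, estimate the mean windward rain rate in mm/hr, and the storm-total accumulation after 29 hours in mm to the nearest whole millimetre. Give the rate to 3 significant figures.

R ≈ 4.21 mm/hr; total ≈ 122 mm

Incoming column moisture flux per unit ridge length: F = V × PW = 10.2 × 38.8 = 395.76 mm·m/s.
Spread over the 88 km slope with efficiency ε = 0.26: R = ε·F/W = 0.26 × 395.76 / 88000 m = 1.169e-03 mm/s.
R = 1.169e-03 × 3600 = 4.21 mm/hr.
Over 29 h: total = 4.21 × 29 = 122.09 ≈ 122 mm.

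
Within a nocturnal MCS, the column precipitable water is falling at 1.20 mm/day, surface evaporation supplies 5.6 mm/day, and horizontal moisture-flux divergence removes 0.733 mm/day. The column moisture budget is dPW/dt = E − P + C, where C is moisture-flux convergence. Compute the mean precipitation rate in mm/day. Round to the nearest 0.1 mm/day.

P ≈ 6.1 mm/day

dPW/dt = -1.20 mm/day.
P = E + C − dPW/dt = 5.6 + (-0.733) − (-1.20) = 6.1 mm/day.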